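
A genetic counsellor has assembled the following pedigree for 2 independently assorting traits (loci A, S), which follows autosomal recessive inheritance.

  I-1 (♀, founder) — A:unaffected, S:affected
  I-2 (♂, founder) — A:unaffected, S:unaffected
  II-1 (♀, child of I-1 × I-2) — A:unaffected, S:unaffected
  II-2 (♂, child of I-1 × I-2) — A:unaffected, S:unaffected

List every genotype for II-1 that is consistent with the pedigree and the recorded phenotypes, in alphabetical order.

A/I-1 un ·: AA|Aa
A/I-2 un ·: AA|Aa
A/II-1 un I-1×I-2: AA|Aa
A/II-2 un I-1×I-2: AA|Aa
⇒ A over [I-1,I-2,II-1,II-2]: 13 consistent
S/I-1 aff ·: ss
S/I-2 un ·: SS|Ss
S/II-1 un I-1×I-2: Ss
S/II-2 un I-1×I-2: Ss
⇒ S over [I-1,I-2,II-1,II-2]: 2 consistent

II-1 ∈ {AA Ss, Aa Ss}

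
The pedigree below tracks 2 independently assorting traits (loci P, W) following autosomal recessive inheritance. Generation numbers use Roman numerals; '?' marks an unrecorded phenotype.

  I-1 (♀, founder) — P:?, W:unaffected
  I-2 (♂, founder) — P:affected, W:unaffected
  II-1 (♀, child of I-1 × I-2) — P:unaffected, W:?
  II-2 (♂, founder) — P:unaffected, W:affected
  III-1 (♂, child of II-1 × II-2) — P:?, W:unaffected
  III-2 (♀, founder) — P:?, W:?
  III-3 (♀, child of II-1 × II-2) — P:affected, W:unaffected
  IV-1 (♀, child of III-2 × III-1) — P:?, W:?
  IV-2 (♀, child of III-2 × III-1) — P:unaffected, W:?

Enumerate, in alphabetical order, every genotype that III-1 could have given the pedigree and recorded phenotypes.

III-1 ∈ {PP Ww, Pp Ww, pp Ww}

P/I-1 ? ·: PP|Pp
P/I-2 aff ·: pp
P/II-1 un I-1×I-2: Pp
P/II-2 un ·: Pp
P/III-1 ? II-1×II-2: PP|Pp|pp
P/III-2 ? ·: PP|Pp|pp
P/III-3 aff II-1×II-2: pp
P/IV-1 ? III-2×III-1: PP|Pp|pp
P/IV-2 un III-2×III-1: PP|Pp
⇒ P over [I-1,I-2,II-1,II-2,III-1,III-2,III-3,IV-1,IV-2]: 42 consistent
W/I-1 un ·: WW|Ww
W/I-2 un ·: WW|Ww
W/II-1 ? I-1×I-2: WW|Ww
W/II-2 aff ·: ww
W/III-1 un II-1×II-2: Ww
W/III-2 ? ·: WW|Ww|ww
W/III-3 un II-1×II-2: Ww
W/IV-1 ? III-2×III-1: WW|Ww|ww
W/IV-2 ? III-2×III-1: WW|Ww|ww
⇒ W over [I-1,I-2,II-1,II-2,III-1,III-2,III-3,IV-1,IV-2]: 119 consistent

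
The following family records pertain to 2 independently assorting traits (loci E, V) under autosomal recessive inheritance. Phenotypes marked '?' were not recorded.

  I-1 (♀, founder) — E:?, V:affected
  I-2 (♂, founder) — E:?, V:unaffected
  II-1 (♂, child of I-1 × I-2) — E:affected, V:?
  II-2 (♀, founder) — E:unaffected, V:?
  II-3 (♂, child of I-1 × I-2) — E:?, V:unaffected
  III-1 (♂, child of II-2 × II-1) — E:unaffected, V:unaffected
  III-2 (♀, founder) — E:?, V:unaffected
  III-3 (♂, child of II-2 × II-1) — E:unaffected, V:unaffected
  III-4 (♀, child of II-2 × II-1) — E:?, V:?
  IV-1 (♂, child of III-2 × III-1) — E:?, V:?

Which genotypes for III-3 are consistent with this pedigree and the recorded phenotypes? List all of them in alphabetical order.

E/I-1 ? ·: Ee|ee
E/I-2 ? ·: Ee|ee
E/II-1 aff I-1×I-2: ee
E/II-2 un ·: EE|Ee
E/II-3 ? I-1×I-2: EE|Ee|ee
E/III-1 un II-2×II-1: Ee
E/III-2 ? ·: EE|Ee|ee
E/III-3 un II-2×II-1: Ee
E/III-4 ? II-2×II-1: Ee|ee
E/IV-1 ? III-2×III-1: EE|Ee|ee
⇒ E over [I-1,I-2,II-1,II-2,II-3,III-1,III-2,III-3,III-4,IV-1]: 168 consistent
V/I-1 aff ·: vv
V/I-2 un ·: VV|Vv
V/II-1 ? I-1×I-2: Vv|vv
V/II-2 ? ·: VV|Vv|vv
V/II-3 un I-1×I-2: Vv
V/III-1 un II-2×II-1: VV|Vv
V/III-2 un ·: VV|Vv
V/III-3 un II-2×II-1: VV|Vv
V/III-4 ? II-2×II-1: VV|Vv|vv
V/IV-1 ? III-2×III-1: VV|Vv|vv
⇒ V over [I-1,I-2,II-1,II-2,II-3,III-1,III-2,III-3,III-4,IV-1]: 195 consistent

III-3 ∈ {Ee VV, Ee Vv}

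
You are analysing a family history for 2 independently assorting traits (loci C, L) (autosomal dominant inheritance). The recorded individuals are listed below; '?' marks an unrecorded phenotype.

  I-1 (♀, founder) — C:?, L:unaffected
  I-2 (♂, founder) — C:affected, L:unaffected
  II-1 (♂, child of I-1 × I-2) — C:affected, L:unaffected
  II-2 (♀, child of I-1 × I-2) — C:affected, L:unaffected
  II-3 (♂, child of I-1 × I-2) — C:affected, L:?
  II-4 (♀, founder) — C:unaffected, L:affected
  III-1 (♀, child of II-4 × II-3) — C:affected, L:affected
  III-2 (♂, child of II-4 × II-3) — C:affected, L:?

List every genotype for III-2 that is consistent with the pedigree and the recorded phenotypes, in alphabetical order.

C/I-1 ? ·: cc|Cc|CC
C/I-2 aff ·: Cc|CC
C/II-1 aff I-1×I-2: Cc|CC
C/II-2 aff I-1×I-2: Cc|CC
C/II-3 aff I-1×I-2: Cc|CC
C/II-4 un ·: cc
C/III-1 aff II-4×II-3: Cc
C/III-2 aff II-4×II-3: Cc
⇒ C over [I-1,I-2,II-1,II-2,II-3,II-4,III-1,III-2]: 27 consistent
L/I-1 un ·: ll
L/I-2 un ·: ll
L/II-1 un I-1×I-2: ll
L/II-2 un I-1×I-2: ll
L/II-3 ? I-1×I-2: ll
L/II-4 aff ·: Ll|LL
L/III-1 aff II-4×II-3: Ll
L/III-2 ? II-4×II-3: ll|Ll
⇒ L over [I-1,I-2,II-1,II-2,II-3,II-4,III-1,III-2]: 3 consistent

III-2 ∈ {Cc Ll, Cc ll}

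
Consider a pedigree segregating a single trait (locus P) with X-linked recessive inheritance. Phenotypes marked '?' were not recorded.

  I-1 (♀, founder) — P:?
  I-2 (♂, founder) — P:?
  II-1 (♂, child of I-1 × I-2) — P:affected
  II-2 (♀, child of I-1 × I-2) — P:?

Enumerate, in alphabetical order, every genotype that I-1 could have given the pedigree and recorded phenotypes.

P/I-1 ? ·: X^PX^p|X^pX^p
P/I-2 ? ·: X^PY|X^pY
P/II-1 aff I-1×I-2: X^pY
P/II-2 ? I-1×I-2: X^PX^P|X^PX^p|X^pX^p
⇒ P over [I-1,I-2,II-1,II-2]: 6 consistent

I-1 ∈ {X^PX^p, X^pX^p}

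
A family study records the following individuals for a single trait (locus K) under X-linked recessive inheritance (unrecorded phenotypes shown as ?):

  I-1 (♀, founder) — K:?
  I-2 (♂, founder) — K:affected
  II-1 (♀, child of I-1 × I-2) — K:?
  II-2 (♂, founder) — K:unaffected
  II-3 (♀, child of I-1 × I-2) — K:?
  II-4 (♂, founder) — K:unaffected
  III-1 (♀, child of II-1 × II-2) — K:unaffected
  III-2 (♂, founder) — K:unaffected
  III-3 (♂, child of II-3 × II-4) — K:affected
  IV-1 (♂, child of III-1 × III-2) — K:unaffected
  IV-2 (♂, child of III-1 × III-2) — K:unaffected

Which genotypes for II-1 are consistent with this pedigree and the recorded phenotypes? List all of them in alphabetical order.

K/I-1 ? ·: X^KX^K|X^KX^k|X^kX^k
K/I-2 aff ·: X^kY
K/II-1 ? I-1×I-2: X^KX^k|X^kX^k
K/II-2 un ·: X^KY
K/II-3 ? I-1×I-2: X^KX^k|X^kX^k
K/II-4 un ·: X^KY
K/III-1 un II-1×II-2: X^KX^K|X^KX^k
K/III-2 un ·: X^KY
K/III-3 aff II-3×II-4: X^kY
K/IV-1 un III-1×III-2: X^KY
K/IV-2 un III-1×III-2: X^KY
⇒ K over [I-1,I-2,II-1,II-2,II-3,II-4,III-1,III-2,III-3,IV-1,IV-2]: 9 consistent

II-1 ∈ {X^KX^k, X^kX^k}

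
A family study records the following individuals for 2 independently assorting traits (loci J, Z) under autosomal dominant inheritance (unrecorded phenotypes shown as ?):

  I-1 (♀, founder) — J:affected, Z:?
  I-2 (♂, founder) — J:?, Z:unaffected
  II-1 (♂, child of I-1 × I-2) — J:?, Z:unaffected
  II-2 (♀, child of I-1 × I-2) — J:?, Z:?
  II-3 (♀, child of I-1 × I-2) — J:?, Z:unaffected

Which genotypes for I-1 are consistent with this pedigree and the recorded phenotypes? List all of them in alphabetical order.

J/I-1 aff ·: Jj|JJ
J/I-2 ? ·: jj|Jj|JJ
J/II-1 ? I-1×I-2: jj|Jj|JJ
J/II-2 ? I-1×I-2: jj|Jj|JJ
J/II-3 ? I-1×I-2: jj|Jj|JJ
⇒ J over [I-1,I-2,II-1,II-2,II-3]: 53 consistent
Z/I-1 ? ·: zz|Zz
Z/I-2 un ·: zz
Z/II-1 un I-1×I-2: zz
Z/II-2 ? I-1×I-2: zz|Zz
Z/II-3 un I-1×I-2: zz
⇒ Z over [I-1,I-2,II-1,II-2,II-3]: 3 consistent

I-1 ∈ {JJ Zz, JJ zz, Jj Zz, Jj zz}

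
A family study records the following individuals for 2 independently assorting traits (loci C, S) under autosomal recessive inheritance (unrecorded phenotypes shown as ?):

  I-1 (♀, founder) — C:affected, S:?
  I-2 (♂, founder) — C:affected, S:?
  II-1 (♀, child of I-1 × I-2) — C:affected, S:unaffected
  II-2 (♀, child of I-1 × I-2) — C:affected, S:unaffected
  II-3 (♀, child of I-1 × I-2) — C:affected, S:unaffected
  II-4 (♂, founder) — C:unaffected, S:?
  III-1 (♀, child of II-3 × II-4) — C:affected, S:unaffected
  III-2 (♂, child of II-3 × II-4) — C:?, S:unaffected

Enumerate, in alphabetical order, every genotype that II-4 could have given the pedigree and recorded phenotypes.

II-4 ∈ {Cc SS, Cc Ss, Cc ss}

C/I-1 aff ·: cc
C/I-2 aff ·: cc
C/II-1 aff I-1×I-2: cc
C/II-2 aff I-1×I-2: cc
C/II-3 aff I-1×I-2: cc
C/II-4 un ·: Cc
C/III-1 aff II-3×II-4: cc
C/III-2 ? II-3×II-4: Cc|cc
⇒ C over [I-1,I-2,II-1,II-2,II-3,II-4,III-1,III-2]: 2 consistent
S/I-1 ? ·: SS|Ss|ss
S/I-2 ? ·: SS|Ss|ss
S/II-1 un I-1×I-2: SS|Ss
S/II-2 un I-1×I-2: SS|Ss
S/II-3 un I-1×I-2: SS|Ss
S/II-4 ? ·: SS|Ss|ss
S/III-1 un II-3×II-4: SS|Ss
S/III-2 un II-3×II-4: SS|Ss
⇒ S over [I-1,I-2,II-1,II-2,II-3,II-4,III-1,III-2]: 222 consistent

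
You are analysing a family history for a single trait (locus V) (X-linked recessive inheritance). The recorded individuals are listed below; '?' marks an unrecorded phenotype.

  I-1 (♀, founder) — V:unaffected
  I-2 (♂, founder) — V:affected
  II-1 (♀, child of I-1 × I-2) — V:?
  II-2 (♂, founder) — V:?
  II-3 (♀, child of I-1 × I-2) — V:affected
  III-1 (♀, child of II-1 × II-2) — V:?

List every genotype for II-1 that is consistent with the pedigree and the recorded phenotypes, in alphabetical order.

II-1 ∈ {X^VX^v, X^vX^v}

V/I-1 un ·: X^VX^v
V/I-2 aff ·: X^vY
V/II-1 ? I-1×I-2: X^VX^v|X^vX^v
V/II-2 ? ·: X^VY|X^vY
V/II-3 aff I-1×I-2: X^vX^v
V/III-1 ? II-1×II-2: X^VX^V|X^VX^v|X^vX^v
⇒ V over [I-1,I-2,II-1,II-2,II-3,III-1]: 6 consistent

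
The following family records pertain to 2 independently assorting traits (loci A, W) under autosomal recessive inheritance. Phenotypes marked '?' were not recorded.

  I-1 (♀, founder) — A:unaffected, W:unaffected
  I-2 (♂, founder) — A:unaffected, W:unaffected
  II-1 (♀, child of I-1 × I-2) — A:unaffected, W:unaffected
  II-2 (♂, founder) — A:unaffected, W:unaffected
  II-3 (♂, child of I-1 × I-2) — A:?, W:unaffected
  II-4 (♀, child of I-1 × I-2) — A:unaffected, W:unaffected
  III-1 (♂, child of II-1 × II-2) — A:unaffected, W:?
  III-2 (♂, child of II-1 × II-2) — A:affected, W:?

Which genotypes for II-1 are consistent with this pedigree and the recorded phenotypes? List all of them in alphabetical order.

II-1 ∈ {Aa WW, Aa Ww}

A/I-1 un ·: AA|Aa
A/I-2 un ·: AA|Aa
A/II-1 un I-1×I-2: Aa
A/II-2 un ·: Aa
A/II-3 ? I-1×I-2: AA|Aa|aa
A/II-4 un I-1×I-2: AA|Aa
A/III-1 un II-1×II-2: AA|Aa
A/III-2 aff II-1×II-2: aa
⇒ A over [I-1,I-2,II-1,II-2,II-3,II-4,III-1,III-2]: 28 consistent
W/I-1 un ·: WW|Ww
W/I-2 un ·: WW|Ww
W/II-1 un I-1×I-2: WW|Ww
W/II-2 un ·: WW|Ww
W/II-3 un I-1×I-2: WW|Ww
W/II-4 un I-1×I-2: WW|Ww
W/III-1 ? II-1×II-2: WW|Ww|ww
W/III-2 ? II-1×II-2: WW|Ww|ww
⇒ W over [I-1,I-2,II-1,II-2,II-3,II-4,III-1,III-2]: 221 consistent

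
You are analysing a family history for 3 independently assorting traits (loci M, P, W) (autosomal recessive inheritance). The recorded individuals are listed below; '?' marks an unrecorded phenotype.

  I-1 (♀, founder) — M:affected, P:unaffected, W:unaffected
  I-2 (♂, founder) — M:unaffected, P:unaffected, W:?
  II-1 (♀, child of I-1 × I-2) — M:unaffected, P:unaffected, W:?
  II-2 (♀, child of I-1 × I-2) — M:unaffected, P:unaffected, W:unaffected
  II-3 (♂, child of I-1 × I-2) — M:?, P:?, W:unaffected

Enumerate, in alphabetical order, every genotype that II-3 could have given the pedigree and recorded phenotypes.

II-3 ∈ {Mm PP WW, Mm PP Ww, Mm Pp WW, Mm Pp Ww, Mm pp WW, Mm pp Ww, mm PP WW, mm PP Ww, mm Pp WW, mm Pp Ww, mm pp WW, mm pp Ww}

M/I-1 aff ·: mm
M/I-2 un ·: MM|Mm
M/II-1 un I-1×I-2: Mm
M/II-2 un I-1×I-2: Mm
M/II-3 ? I-1×I-2: Mm|mm
⇒ M over [I-1,I-2,II-1,II-2,II-3]: 3 consistent
P/I-1 un ·: PP|Pp
P/I-2 un ·: PP|Pp
P/II-1 un I-1×I-2: PP|Pp
P/II-2 un I-1×I-2: PP|Pp
P/II-3 ? I-1×I-2: PP|Pp|pp
⇒ P over [I-1,I-2,II-1,II-2,II-3]: 29 consistent
W/I-1 un ·: WW|Ww
W/I-2 ? ·: WW|Ww|ww
W/II-1 ? I-1×I-2: WW|Ww|ww
W/II-2 un I-1×I-2: WW|Ww
W/II-3 un I-1×I-2: WW|Ww
⇒ W over [I-1,I-2,II-1,II-2,II-3]: 32 consistent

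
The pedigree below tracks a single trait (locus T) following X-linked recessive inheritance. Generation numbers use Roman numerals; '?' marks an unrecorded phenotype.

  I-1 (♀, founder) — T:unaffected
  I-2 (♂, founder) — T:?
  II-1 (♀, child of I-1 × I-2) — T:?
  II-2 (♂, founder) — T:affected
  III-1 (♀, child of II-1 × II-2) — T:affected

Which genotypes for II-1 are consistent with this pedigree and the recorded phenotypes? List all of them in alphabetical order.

T/I-1 un ·: X^TX^T|X^TX^t
T/I-2 ? ·: X^TY|X^tY
T/II-1 ? I-1×I-2: X^TX^t|X^tX^t
T/II-2 aff ·: X^tY
T/III-1 aff II-1×II-2: X^tX^t
⇒ T over [I-1,I-2,II-1,II-2,III-1]: 4 consistent

II-1 ∈ {X^TX^t, X^tX^t}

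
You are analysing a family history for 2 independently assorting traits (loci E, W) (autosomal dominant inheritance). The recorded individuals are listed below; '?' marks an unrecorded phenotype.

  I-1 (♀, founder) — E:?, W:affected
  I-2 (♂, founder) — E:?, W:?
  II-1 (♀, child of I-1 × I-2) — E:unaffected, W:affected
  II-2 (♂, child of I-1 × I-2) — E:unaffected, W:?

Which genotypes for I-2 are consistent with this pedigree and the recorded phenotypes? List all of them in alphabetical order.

I-2 ∈ {Ee WW, Ee Ww, Ee ww, ee WW, ee Ww, ee ww}

E/I-1 ? ·: ee|Ee
E/I-2 ? ·: ee|Ee
E/II-1 un I-1×I-2: ee
E/II-2 un I-1×I-2: ee
⇒ E over [I-1,I-2,II-1,II-2]: 4 consistent
W/I-1 aff ·: Ww|WW
W/I-2 ? ·: ww|Ww|WW
W/II-1 aff I-1×I-2: Ww|WW
W/II-2 ? I-1×I-2: ww|Ww|WW
⇒ W over [I-1,I-2,II-1,II-2]: 18 consistent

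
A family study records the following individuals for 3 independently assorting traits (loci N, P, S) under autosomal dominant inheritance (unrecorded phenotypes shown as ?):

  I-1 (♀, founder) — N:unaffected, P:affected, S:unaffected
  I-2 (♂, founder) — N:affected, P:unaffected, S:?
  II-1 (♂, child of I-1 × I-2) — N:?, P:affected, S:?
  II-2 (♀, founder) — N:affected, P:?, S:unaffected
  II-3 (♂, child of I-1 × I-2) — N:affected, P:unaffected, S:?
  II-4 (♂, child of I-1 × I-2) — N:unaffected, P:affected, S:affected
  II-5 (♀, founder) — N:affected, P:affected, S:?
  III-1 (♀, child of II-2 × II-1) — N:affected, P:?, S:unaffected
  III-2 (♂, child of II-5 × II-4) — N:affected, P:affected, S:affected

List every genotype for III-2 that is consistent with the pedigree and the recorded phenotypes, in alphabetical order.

III-2 ∈ {Nn PP SS, Nn PP Ss, Nn Pp SS, Nn Pp Ss}

N/I-1 un ·: nn
N/I-2 aff ·: Nn
N/II-1 ? I-1×I-2: nn|Nn
N/II-2 aff ·: Nn|NN
N/II-3 aff I-1×I-2: Nn
N/II-4 un I-1×I-2: nn
N/II-5 aff ·: Nn|NN
N/III-1 aff II-2×II-1: Nn|NN
N/III-2 aff II-5×II-4: Nn
⇒ N over [I-1,I-2,II-1,II-2,II-3,II-4,II-5,III-1,III-2]: 12 consistent
P/I-1 aff ·: Pp
P/I-2 un ·: pp
P/II-1 aff I-1×I-2: Pp
P/II-2 ? ·: pp|Pp|PP
P/II-3 un I-1×I-2: pp
P/II-4 aff I-1×I-2: Pp
P/II-5 aff ·: Pp|PP
P/III-1 ? II-2×II-1: pp|Pp|PP
P/III-2 aff II-5×II-4: Pp|PP
⇒ P over [I-1,I-2,II-1,II-2,II-3,II-4,II-5,III-1,III-2]: 28 consistent
S/I-1 un ·: ss
S/I-2 ? ·: Ss|SS
S/II-1 ? I-1×I-2: ss|Ss
S/II-2 un ·: ss
S/II-3 ? I-1×I-2: ss|Ss
S/II-4 aff I-1×I-2: Ss
S/II-5 ? ·: ss|Ss|SS
S/III-1 un II-2×II-1: ss
S/III-2 aff II-5×II-4: Ss|SS
⇒ S over [I-1,I-2,II-1,II-2,II-3,II-4,II-5,III-1,III-2]: 25 consistent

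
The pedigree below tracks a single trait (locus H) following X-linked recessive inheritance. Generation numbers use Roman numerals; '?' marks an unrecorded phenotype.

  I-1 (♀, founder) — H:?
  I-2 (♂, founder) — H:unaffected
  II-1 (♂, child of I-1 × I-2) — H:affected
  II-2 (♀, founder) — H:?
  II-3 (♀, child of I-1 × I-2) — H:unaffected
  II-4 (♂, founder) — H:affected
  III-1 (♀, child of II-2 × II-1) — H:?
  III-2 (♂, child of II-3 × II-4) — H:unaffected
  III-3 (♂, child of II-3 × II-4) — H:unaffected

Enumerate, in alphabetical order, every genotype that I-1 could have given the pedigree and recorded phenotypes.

I-1 ∈ {X^HX^h, X^hX^h}

H/I-1 ? ·: X^HX^h|X^hX^h
H/I-2 un ·: X^HY
H/II-1 aff I-1×I-2: X^hY
H/II-2 ? ·: X^HX^H|X^HX^h|X^hX^h
H/II-3 un I-1×I-2: X^HX^H|X^HX^h
H/II-4 aff ·: X^hY
H/III-1 ? II-2×II-1: X^HX^h|X^hX^h
H/III-2 un II-3×II-4: X^HY
H/III-3 un II-3×II-4: X^HY
⇒ H over [I-1,I-2,II-1,II-2,II-3,II-4,III-1,III-2,III-3]: 12 consistent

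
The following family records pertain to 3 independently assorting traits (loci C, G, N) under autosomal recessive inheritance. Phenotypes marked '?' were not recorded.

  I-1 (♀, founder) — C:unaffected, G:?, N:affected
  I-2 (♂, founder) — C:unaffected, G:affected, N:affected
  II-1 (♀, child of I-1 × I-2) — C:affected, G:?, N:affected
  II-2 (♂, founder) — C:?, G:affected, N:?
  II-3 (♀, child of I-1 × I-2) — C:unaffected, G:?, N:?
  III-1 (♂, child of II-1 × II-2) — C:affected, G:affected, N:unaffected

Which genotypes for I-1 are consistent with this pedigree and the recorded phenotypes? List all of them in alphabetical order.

C/I-1 un ·: Cc
C/I-2 un ·: Cc
C/II-1 aff I-1×I-2: cc
C/II-2 ? ·: Cc|cc
C/II-3 un I-1×I-2: CC|Cc
C/III-1 aff II-1×II-2: cc
⇒ C over [I-1,I-2,II-1,II-2,II-3,III-1]: 4 consistent
G/I-1 ? ·: GG|Gg|gg
G/I-2 aff ·: gg
G/II-1 ? I-1×I-2: Gg|gg
G/II-2 aff ·: gg
G/II-3 ? I-1×I-2: Gg|gg
G/III-1 aff II-1×II-2: gg
⇒ G over [I-1,I-2,II-1,II-2,II-3,III-1]: 6 consistent
N/I-1 aff ·: nn
N/I-2 aff ·: nn
N/II-1 aff I-1×I-2: nn
N/II-2 ? ·: NN|Nn
N/II-3 ? I-1×I-2: nn
N/III-1 un II-1×II-2: Nn
⇒ N over [I-1,I-2,II-1,II-2,II-3,III-1]: 2 consistent

I-1 ∈ {Cc GG nn, Cc Gg nn, Cc gg nn}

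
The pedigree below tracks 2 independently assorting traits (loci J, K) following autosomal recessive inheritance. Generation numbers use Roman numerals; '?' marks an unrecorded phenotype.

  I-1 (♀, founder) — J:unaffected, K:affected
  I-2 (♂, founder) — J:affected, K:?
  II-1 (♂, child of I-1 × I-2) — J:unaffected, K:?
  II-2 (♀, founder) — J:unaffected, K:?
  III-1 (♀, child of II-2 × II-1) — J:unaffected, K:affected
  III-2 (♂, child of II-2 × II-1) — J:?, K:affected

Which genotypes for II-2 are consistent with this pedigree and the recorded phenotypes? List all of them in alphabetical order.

II-2 ∈ {JJ Kk, JJ kk, Jj Kk, Jj kk}

J/I-1 un ·: JJ|Jj
J/I-2 aff ·: jj
J/II-1 un I-1×I-2: Jj
J/II-2 un ·: JJ|Jj
J/III-1 un II-2×II-1: JJ|Jj
J/III-2 ? II-2×II-1: JJ|Jj|jj
⇒ J over [I-1,I-2,II-1,II-2,III-1,III-2]: 20 consistent
K/I-1 aff ·: kk
K/I-2 ? ·: KK|Kk|kk
K/II-1 ? I-1×I-2: Kk|kk
K/II-2 ? ·: Kk|kk
K/III-1 aff II-2×II-1: kk
K/III-2 aff II-2×II-1: kk
⇒ K over [I-1,I-2,II-1,II-2,III-1,III-2]: 8 consistent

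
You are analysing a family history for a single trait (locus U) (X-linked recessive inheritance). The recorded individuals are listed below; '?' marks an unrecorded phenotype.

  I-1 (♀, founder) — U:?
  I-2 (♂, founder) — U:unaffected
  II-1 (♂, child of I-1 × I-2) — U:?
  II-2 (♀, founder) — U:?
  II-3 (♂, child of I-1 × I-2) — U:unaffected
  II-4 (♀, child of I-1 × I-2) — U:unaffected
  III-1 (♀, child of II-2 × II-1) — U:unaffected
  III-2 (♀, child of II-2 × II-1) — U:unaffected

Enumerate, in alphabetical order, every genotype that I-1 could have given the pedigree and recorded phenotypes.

U/I-1 ? ·: X^UX^U|X^UX^u
U/I-2 un ·: X^UY
U/II-1 ? I-1×I-2: X^UY|X^uY
U/II-2 ? ·: X^UX^U|X^UX^u|X^uX^u
U/II-3 un I-1×I-2: X^UY
U/II-4 un I-1×I-2: X^UX^U|X^UX^u
U/III-1 un II-2×II-1: X^UX^U|X^UX^u
U/III-2 un II-2×II-1: X^UX^U|X^UX^u
⇒ U over [I-1,I-2,II-1,II-2,II-3,II-4,III-1,III-2]: 22 consistent

I-1 ∈ {X^UX^U, X^UX^u}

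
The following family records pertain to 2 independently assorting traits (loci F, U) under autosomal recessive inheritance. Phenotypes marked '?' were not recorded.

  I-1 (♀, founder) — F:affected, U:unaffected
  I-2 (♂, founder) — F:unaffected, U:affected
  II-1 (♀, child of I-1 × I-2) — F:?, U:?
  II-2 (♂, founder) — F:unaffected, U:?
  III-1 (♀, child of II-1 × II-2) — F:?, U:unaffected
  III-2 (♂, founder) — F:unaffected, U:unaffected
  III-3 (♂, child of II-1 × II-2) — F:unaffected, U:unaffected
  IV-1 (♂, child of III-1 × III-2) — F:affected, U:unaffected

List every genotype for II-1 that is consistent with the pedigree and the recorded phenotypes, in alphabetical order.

F/I-1 aff ·: ff
F/I-2 un ·: FF|Ff
F/II-1 ? I-1×I-2: Ff|ff
F/II-2 un ·: FF|Ff
F/III-1 ? II-1×II-2: Ff|ff
F/III-2 un ·: Ff
F/III-3 un II-1×II-2: FF|Ff
F/IV-1 aff III-1×III-2: ff
⇒ F over [I-1,I-2,II-1,II-2,III-1,III-2,III-3,IV-1]: 15 consistent
U/I-1 un ·: UU|Uu
U/I-2 aff ·: uu
U/II-1 ? I-1×I-2: Uu|uu
U/II-2 ? ·: UU|Uu|uu
U/III-1 un II-1×II-2: UU|Uu
U/III-2 un ·: UU|Uu
U/III-3 un II-1×II-2: UU|Uu
U/IV-1 un III-1×III-2: UU|Uu
⇒ U over [I-1,I-2,II-1,II-2,III-1,III-2,III-3,IV-1]: 72 consistent

II-1 ∈ {Ff Uu, Ff uu, ff Uu, ff uu}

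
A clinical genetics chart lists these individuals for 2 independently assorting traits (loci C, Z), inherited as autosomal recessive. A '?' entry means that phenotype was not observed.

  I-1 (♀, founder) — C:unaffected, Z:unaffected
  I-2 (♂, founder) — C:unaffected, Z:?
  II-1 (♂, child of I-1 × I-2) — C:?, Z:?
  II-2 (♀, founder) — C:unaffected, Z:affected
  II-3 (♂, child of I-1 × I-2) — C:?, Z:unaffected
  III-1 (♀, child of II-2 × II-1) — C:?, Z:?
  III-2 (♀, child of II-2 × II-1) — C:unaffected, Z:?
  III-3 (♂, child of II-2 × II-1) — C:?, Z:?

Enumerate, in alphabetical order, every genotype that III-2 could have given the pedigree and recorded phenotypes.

III-2 ∈ {CC Zz, CC zz, Cc Zz, Cc zz}

C/I-1 un ·: CC|Cc
C/I-2 un ·: CC|Cc
C/II-1 ? I-1×I-2: CC|Cc|cc
C/II-2 un ·: CC|Cc
C/II-3 ? I-1×I-2: CC|Cc|cc
C/III-1 ? II-2×II-1: CC|Cc|cc
C/III-2 un II-2×II-1: CC|Cc
C/III-3 ? II-2×II-1: CC|Cc|cc
⇒ C over [I-1,I-2,II-1,II-2,II-3,III-1,III-2,III-3]: 269 consistent
Z/I-1 un ·: ZZ|Zz
Z/I-2 ? ·: ZZ|Zz|zz
Z/II-1 ? I-1×I-2: ZZ|Zz|zz
Z/II-2 aff ·: zz
Z/II-3 un I-1×I-2: ZZ|Zz
Z/III-1 ? II-2×II-1: Zz|zz
Z/III-2 ? II-2×II-1: Zz|zz
Z/III-3 ? II-2×II-1: Zz|zz
⇒ Z over [I-1,I-2,II-1,II-2,II-3,III-1,III-2,III-3]: 74 consistent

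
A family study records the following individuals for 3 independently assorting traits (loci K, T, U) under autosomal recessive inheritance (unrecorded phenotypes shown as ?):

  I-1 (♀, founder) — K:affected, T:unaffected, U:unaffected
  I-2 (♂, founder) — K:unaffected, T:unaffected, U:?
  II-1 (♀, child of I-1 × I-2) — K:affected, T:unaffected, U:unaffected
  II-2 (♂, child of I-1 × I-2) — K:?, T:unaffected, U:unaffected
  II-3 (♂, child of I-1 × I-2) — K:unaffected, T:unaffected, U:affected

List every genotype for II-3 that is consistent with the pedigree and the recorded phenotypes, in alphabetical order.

II-3 ∈ {Kk TT uu, Kk Tt uu}

K/I-1 aff ·: kk
K/I-2 un ·: Kk
K/II-1 aff I-1×I-2: kk
K/II-2 ? I-1×I-2: Kk|kk
K/II-3 un I-1×I-2: Kk
⇒ K over [I-1,I-2,II-1,II-2,II-3]: 2 consistent
T/I-1 un ·: TT|Tt
T/I-2 un ·: TT|Tt
T/II-1 un I-1×I-2: TT|Tt
T/II-2 un I-1×I-2: TT|Tt
T/II-3 un I-1×I-2: TT|Tt
⇒ T over [I-1,I-2,II-1,II-2,II-3]: 25 consistent
U/I-1 un ·: Uu
U/I-2 ? ·: Uu|uu
U/II-1 un I-1×I-2: UU|Uu
U/II-2 un I-1×I-2: UU|Uu
U/II-3 aff I-1×I-2: uu
⇒ U over [I-1,I-2,II-1,II-2,II-3]: 5 consistent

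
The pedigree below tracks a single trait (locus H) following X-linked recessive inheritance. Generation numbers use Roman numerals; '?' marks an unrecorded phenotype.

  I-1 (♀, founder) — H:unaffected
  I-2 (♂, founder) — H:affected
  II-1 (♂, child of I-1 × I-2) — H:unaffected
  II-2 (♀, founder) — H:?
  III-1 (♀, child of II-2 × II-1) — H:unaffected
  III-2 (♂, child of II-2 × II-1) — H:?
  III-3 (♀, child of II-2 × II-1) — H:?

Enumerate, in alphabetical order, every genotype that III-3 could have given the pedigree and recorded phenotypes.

III-3 ∈ {X^HX^H, X^HX^h}

H/I-1 un ·: X^HX^H|X^HX^h
H/I-2 aff ·: X^hY
H/II-1 un I-1×I-2: X^HY
H/II-2 ? ·: X^HX^H|X^HX^h|X^hX^h
H/III-1 un II-2×II-1: X^HX^H|X^HX^h
H/III-2 ? II-2×II-1: X^HY|X^hY
H/III-3 ? II-2×II-1: X^HX^H|X^HX^h
⇒ H over [I-1,I-2,II-1,II-2,III-1,III-2,III-3]: 20 consistent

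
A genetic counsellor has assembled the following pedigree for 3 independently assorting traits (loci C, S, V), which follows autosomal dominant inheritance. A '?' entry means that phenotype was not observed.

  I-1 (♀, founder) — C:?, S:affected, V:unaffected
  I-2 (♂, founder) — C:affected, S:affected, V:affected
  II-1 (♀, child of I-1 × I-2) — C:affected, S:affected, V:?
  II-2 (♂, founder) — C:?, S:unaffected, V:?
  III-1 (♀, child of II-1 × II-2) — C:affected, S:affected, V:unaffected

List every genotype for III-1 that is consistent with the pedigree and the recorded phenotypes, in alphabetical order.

C/I-1 ? ·: cc|Cc|CC
C/I-2 aff ·: Cc|CC
C/II-1 aff I-1×I-2: Cc|CC
C/II-2 ? ·: cc|Cc|CC
C/III-1 aff II-1×II-2: Cc|CC
⇒ C over [I-1,I-2,II-1,II-2,III-1]: 41 consistent
S/I-1 aff ·: Ss|SS
S/I-2 aff ·: Ss|SS
S/II-1 aff I-1×I-2: Ss|SS
S/II-2 un ·: ss
S/III-1 aff II-1×II-2: Ss
⇒ S over [I-1,I-2,II-1,II-2,III-1]: 7 consistent
V/I-1 un ·: vv
V/I-2 aff ·: Vv|VV
V/II-1 ? I-1×I-2: vv|Vv
V/II-2 ? ·: vv|Vv
V/III-1 un II-1×II-2: vv
⇒ V over [I-1,I-2,II-1,II-2,III-1]: 6 consistent

III-1 ∈ {CC Ss vv, Cc Ss vv}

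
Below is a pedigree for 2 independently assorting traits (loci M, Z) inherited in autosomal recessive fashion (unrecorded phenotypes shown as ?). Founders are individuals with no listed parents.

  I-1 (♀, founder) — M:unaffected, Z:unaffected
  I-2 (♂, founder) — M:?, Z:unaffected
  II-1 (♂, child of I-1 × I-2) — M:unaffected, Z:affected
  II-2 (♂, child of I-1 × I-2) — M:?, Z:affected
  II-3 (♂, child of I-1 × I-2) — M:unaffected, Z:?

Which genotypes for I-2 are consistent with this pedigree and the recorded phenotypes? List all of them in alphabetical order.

M/I-1 un ·: MM|Mm
M/I-2 ? ·: MM|Mm|mm
M/II-1 un I-1×I-2: MM|Mm
M/II-2 ? I-1×I-2: MM|Mm|mm
M/II-3 un I-1×I-2: MM|Mm
⇒ M over [I-1,I-2,II-1,II-2,II-3]: 32 consistent
Z/I-1 un ·: Zz
Z/I-2 un ·: Zz
Z/II-1 aff I-1×I-2: zz
Z/II-2 aff I-1×I-2: zz
Z/II-3 ? I-1×I-2: ZZ|Zz|zz
⇒ Z over [I-1,I-2,II-1,II-2,II-3]: 3 consistent

I-2 ∈ {MM Zz, Mm Zz, mm Zz}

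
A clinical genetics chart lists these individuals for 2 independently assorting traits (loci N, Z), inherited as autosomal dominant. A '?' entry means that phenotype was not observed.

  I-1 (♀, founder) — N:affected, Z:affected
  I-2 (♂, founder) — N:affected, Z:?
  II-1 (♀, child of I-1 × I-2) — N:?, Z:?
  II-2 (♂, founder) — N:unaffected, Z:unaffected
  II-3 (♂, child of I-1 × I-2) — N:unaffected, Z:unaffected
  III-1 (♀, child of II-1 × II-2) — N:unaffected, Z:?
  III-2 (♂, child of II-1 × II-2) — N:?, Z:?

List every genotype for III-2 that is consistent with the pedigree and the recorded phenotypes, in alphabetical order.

N/I-1 aff ·: Nn
N/I-2 aff ·: Nn
N/II-1 ? I-1×I-2: nn|Nn
N/II-2 un ·: nn
N/II-3 un I-1×I-2: nn
N/III-1 un II-1×II-2: nn
N/III-2 ? II-1×II-2: nn|Nn
⇒ N over [I-1,I-2,II-1,II-2,II-3,III-1,III-2]: 3 consistent
Z/I-1 aff ·: Zz
Z/I-2 ? ·: zz|Zz
Z/II-1 ? I-1×I-2: zz|Zz|ZZ
Z/II-2 un ·: zz
Z/II-3 un I-1×I-2: zz
Z/III-1 ? II-1×II-2: zz|Zz
Z/III-2 ? II-1×II-2: zz|Zz
⇒ Z over [I-1,I-2,II-1,II-2,II-3,III-1,III-2]: 11 consistent

III-2 ∈ {Nn Zz, Nn zz, nn Zz, nn zz}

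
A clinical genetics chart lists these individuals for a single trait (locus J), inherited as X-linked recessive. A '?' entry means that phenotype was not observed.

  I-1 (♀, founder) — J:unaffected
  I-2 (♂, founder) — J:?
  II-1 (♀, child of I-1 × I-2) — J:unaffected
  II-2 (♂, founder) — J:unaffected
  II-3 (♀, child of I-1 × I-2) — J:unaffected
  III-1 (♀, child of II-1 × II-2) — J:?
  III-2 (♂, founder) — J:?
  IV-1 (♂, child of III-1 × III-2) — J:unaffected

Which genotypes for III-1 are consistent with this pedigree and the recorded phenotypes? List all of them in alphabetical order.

J/I-1 un ·: X^JX^J|X^JX^j
J/I-2 ? ·: X^JY|X^jY
J/II-1 un I-1×I-2: X^JX^J|X^JX^j
J/II-2 un ·: X^JY
J/II-3 un I-1×I-2: X^JX^J|X^JX^j
J/III-1 ? II-1×II-2: X^JX^J|X^JX^j
J/III-2 ? ·: X^JY|X^jY
J/IV-1 un III-1×III-2: X^JY
⇒ J over [I-1,I-2,II-1,II-2,II-3,III-1,III-2,IV-1]: 22 consistent

III-1 ∈ {X^JX^J, X^JX^j}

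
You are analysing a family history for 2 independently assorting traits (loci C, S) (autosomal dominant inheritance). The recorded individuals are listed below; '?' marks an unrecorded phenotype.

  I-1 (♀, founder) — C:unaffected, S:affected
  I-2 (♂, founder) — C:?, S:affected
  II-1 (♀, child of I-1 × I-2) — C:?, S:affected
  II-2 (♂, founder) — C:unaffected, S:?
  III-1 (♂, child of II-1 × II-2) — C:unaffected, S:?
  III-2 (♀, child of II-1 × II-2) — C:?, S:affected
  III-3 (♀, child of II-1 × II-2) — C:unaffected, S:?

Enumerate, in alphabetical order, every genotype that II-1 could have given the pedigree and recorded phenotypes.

C/I-1 un ·: cc
C/I-2 ? ·: cc|Cc|CC
C/II-1 ? I-1×I-2: cc|Cc
C/II-2 un ·: cc
C/III-1 un II-1×II-2: cc
C/III-2 ? II-1×II-2: cc|Cc
C/III-3 un II-1×II-2: cc
⇒ C over [I-1,I-2,II-1,II-2,III-1,III-2,III-3]: 6 consistent
S/I-1 aff ·: Ss|SS
S/I-2 aff ·: Ss|SS
S/II-1 aff I-1×I-2: Ss|SS
S/II-2 ? ·: ss|Ss|SS
S/III-1 ? II-1×II-2: ss|Ss|SS
S/III-2 aff II-1×II-2: Ss|SS
S/III-3 ? II-1×II-2: ss|Ss|SS
⇒ S over [I-1,I-2,II-1,II-2,III-1,III-2,III-3]: 130 consistent

II-1 ∈ {Cc SS, Cc Ss, cc SS, cc Ss}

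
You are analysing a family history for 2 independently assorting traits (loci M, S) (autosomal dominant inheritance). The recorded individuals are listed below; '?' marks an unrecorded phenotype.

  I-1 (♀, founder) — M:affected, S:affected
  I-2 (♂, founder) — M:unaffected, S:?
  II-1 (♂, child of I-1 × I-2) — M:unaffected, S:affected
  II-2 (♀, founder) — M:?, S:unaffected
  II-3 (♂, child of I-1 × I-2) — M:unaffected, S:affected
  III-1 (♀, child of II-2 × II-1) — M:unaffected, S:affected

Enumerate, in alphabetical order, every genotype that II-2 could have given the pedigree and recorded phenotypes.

II-2 ∈ {Mm ss, mm ss}

M/I-1 aff ·: Mm
M/I-2 un ·: mm
M/II-1 un I-1×I-2: mm
M/II-2 ? ·: mm|Mm
M/II-3 un I-1×I-2: mm
M/III-1 un II-2×II-1: mm
⇒ M over [I-1,I-2,II-1,II-2,II-3,III-1]: 2 consistent
S/I-1 aff ·: Ss|SS
S/I-2 ? ·: ss|Ss|SS
S/II-1 aff I-1×I-2: Ss|SS
S/II-2 un ·: ss
S/II-3 aff I-1×I-2: Ss|SS
S/III-1 aff II-2×II-1: Ss
⇒ S over [I-1,I-2,II-1,II-2,II-3,III-1]: 15 consistent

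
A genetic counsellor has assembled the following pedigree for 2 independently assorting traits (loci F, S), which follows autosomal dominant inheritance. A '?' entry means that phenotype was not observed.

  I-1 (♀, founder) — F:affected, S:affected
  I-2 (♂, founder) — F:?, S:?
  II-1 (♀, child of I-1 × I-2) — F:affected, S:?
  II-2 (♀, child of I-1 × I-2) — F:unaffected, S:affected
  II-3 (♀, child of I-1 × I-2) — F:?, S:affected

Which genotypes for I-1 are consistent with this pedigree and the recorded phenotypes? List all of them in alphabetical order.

F/I-1 aff ·: Ff
F/I-2 ? ·: ff|Ff
F/II-1 aff I-1×I-2: Ff|FF
F/II-2 un I-1×I-2: ff
F/II-3 ? I-1×I-2: ff|Ff|FF
⇒ F over [I-1,I-2,II-1,II-2,II-3]: 8 consistent
S/I-1 aff ·: Ss|SS
S/I-2 ? ·: ss|Ss|SS
S/II-1 ? I-1×I-2: ss|Ss|SS
S/II-2 aff I-1×I-2: Ss|SS
S/II-3 aff I-1×I-2: Ss|SS
⇒ S over [I-1,I-2,II-1,II-2,II-3]: 32 consistent

I-1 ∈ {Ff SS, Ff Ss}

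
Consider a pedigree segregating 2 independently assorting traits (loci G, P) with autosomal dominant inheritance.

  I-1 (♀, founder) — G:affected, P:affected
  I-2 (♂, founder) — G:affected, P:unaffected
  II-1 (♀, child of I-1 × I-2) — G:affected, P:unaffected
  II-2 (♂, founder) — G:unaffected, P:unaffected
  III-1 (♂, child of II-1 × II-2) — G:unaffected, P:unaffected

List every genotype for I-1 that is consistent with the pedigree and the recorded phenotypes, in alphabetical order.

I-1 ∈ {GG Pp, Gg Pp}

G/I-1 aff ·: Gg|GG
G/I-2 aff ·: Gg|GG
G/II-1 aff I-1×I-2: Gg
G/II-2 un ·: gg
G/III-1 un II-1×II-2: gg
⇒ G over [I-1,I-2,II-1,II-2,III-1]: 3 consistent
P/I-1 aff ·: Pp
P/I-2 un ·: pp
P/II-1 un I-1×I-2: pp
P/II-2 un ·: pp
P/III-1 un II-1×II-2: pp
⇒ P over [I-1,I-2,II-1,II-2,III-1]: 1 consistent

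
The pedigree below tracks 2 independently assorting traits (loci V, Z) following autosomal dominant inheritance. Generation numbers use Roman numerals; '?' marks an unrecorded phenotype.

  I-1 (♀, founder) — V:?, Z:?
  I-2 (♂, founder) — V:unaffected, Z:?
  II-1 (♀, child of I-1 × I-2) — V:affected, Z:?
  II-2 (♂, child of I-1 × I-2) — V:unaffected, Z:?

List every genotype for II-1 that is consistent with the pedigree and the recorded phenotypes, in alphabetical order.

II-1 ∈ {Vv ZZ, Vv Zz, Vv zz}

V/I-1 ? ·: Vv
V/I-2 un ·: vv
V/II-1 aff I-1×I-2: Vv
V/II-2 un I-1×I-2: vv
⇒ V over [I-1,I-2,II-1,II-2]: 1 consistent
Z/I-1 ? ·: zz|Zz|ZZ
Z/I-2 ? ·: zz|Zz|ZZ
Z/II-1 ? I-1×I-2: zz|Zz|ZZ
Z/II-2 ? I-1×I-2: zz|Zz|ZZ
⇒ Z over [I-1,I-2,II-1,II-2]: 29 consistent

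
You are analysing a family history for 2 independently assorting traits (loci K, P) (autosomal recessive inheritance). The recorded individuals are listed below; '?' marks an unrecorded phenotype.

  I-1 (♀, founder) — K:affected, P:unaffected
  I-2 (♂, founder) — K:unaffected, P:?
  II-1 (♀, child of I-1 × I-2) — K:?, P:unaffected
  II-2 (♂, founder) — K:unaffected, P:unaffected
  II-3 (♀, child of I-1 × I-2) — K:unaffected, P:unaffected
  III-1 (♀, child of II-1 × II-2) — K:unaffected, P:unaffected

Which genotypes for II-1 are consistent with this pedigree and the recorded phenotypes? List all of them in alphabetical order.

K/I-1 aff ·: kk
K/I-2 un ·: KK|Kk
K/II-1 ? I-1×I-2: Kk|kk
K/II-2 un ·: KK|Kk
K/II-3 un I-1×I-2: Kk
K/III-1 un II-1×II-2: KK|Kk
⇒ K over [I-1,I-2,II-1,II-2,II-3,III-1]: 10 consistent
P/I-1 un ·: PP|Pp
P/I-2 ? ·: PP|Pp|pp
P/II-1 un I-1×I-2: PP|Pp
P/II-2 un ·: PP|Pp
P/II-3 un I-1×I-2: PP|Pp
P/III-1 un II-1×II-2: PP|Pp
⇒ P over [I-1,I-2,II-1,II-2,II-3,III-1]: 53 consistent

II-1 ∈ {Kk PP, Kk Pp, kk PP, kk Pp}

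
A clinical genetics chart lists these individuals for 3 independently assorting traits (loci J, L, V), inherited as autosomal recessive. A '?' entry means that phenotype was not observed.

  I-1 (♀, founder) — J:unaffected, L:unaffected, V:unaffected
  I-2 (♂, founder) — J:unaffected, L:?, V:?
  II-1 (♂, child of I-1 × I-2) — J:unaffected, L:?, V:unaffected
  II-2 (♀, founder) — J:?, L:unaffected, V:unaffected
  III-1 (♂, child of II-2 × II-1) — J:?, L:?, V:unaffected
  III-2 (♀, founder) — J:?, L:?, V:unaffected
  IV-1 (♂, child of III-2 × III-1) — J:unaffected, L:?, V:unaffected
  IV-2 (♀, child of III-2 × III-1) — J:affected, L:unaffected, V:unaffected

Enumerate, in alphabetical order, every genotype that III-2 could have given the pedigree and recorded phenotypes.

III-2 ∈ {Jj LL VV, Jj LL Vv, Jj Ll VV, Jj Ll Vv, Jj ll VV, Jj ll Vv, jj LL VV, jj LL Vv, jj Ll VV, jj Ll Vv, jj ll VV, jj ll Vv}

J/I-1 un ·: JJ|Jj
J/I-2 un ·: JJ|Jj
J/II-1 un I-1×I-2: JJ|Jj
J/II-2 ? ·: JJ|Jj|jj
J/III-1 ? II-2×II-1: Jj|jj
J/III-2 ? ·: Jj|jj
J/IV-1 un III-2×III-1: JJ|Jj
J/IV-2 aff III-2×III-1: jj
⇒ J over [I-1,I-2,II-1,II-2,III-1,III-2,IV-1,IV-2]: 57 consistent
L/I-1 un ·: LL|Ll
L/I-2 ? ·: LL|Ll|ll
L/II-1 ? I-1×I-2: LL|Ll|ll
L/II-2 un ·: LL|Ll
L/III-1 ? II-2×II-1: LL|Ll|ll
L/III-2 ? ·: LL|Ll|ll
L/IV-1 ? III-2×III-1: LL|Ll|ll
L/IV-2 un III-2×III-1: LL|Ll
⇒ L over [I-1,I-2,II-1,II-2,III-1,III-2,IV-1,IV-2]: 345 consistent
V/I-1 un ·: VV|Vv
V/I-2 ? ·: VV|Vv|vv
V/II-1 un I-1×I-2: VV|Vv
V/II-2 un ·: VV|Vv
V/III-1 un II-2×II-1: VV|Vv
V/III-2 un ·: VV|Vv
V/IV-1 un III-2×III-1: VV|Vv
V/IV-2 un III-2×III-1: VV|Vv
⇒ V over [I-1,I-2,II-1,II-2,III-1,III-2,IV-1,IV-2]: 202 consistent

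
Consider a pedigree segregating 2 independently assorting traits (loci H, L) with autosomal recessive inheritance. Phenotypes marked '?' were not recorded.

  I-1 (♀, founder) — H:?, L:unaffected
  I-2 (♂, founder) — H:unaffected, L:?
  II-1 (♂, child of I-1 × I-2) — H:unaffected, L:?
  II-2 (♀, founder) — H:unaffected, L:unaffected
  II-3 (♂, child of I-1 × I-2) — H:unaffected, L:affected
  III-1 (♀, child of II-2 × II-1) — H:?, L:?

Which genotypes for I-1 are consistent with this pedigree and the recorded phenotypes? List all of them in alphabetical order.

H/I-1 ? ·: HH|Hh|hh
H/I-2 un ·: HH|Hh
H/II-1 un I-1×I-2: HH|Hh
H/II-2 un ·: HH|Hh
H/II-3 un I-1×I-2: HH|Hh
H/III-1 ? II-2×II-1: HH|Hh|hh
⇒ H over [I-1,I-2,II-1,II-2,II-3,III-1]: 61 consistent
L/I-1 un ·: Ll
L/I-2 ? ·: Ll|ll
L/II-1 ? I-1×I-2: LL|Ll|ll
L/II-2 un ·: LL|Ll
L/II-3 aff I-1×I-2: ll
L/III-1 ? II-2×II-1: LL|Ll|ll
⇒ L over [I-1,I-2,II-1,II-2,II-3,III-1]: 19 consistent

I-1 ∈ {HH Ll, Hh Ll, hh Ll}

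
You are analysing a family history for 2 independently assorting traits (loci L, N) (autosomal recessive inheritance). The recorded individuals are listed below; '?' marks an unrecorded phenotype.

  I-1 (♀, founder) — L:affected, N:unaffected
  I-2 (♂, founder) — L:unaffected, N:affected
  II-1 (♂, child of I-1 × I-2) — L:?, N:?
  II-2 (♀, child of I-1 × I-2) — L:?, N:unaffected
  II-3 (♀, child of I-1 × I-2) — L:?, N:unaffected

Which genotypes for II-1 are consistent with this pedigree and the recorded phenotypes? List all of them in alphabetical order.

II-1 ∈ {Ll Nn, Ll nn, ll Nn, ll nn}

L/I-1 aff ·: ll
L/I-2 un ·: LL|Ll
L/II-1 ? I-1×I-2: Ll|ll
L/II-2 ? I-1×I-2: Ll|ll
L/II-3 ? I-1×I-2: Ll|ll
⇒ L over [I-1,I-2,II-1,II-2,II-3]: 9 consistent
N/I-1 un ·: NN|Nn
N/I-2 aff ·: nn
N/II-1 ? I-1×I-2: Nn|nn
N/II-2 un I-1×I-2: Nn
N/II-3 un I-1×I-2: Nn
⇒ N over [I-1,I-2,II-1,II-2,II-3]: 3 consistent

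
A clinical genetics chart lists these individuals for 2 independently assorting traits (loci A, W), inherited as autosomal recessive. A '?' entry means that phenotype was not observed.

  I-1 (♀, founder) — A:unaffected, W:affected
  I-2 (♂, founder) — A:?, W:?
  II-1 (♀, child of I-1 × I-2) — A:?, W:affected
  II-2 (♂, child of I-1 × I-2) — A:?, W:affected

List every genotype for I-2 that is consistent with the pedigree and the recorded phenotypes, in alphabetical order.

A/I-1 un ·: AA|Aa
A/I-2 ? ·: AA|Aa|aa
A/II-1 ? I-1×I-2: AA|Aa|aa
A/II-2 ? I-1×I-2: AA|Aa|aa
⇒ A over [I-1,I-2,II-1,II-2]: 23 consistent
W/I-1 aff ·: ww
W/I-2 ? ·: Ww|ww
W/II-1 aff I-1×I-2: ww
W/II-2 aff I-1×I-2: ww
⇒ W over [I-1,I-2,II-1,II-2]: 2 consistent

I-2 ∈ {AA Ww, AA ww, Aa Ww, Aa ww, aa Ww, aa ww}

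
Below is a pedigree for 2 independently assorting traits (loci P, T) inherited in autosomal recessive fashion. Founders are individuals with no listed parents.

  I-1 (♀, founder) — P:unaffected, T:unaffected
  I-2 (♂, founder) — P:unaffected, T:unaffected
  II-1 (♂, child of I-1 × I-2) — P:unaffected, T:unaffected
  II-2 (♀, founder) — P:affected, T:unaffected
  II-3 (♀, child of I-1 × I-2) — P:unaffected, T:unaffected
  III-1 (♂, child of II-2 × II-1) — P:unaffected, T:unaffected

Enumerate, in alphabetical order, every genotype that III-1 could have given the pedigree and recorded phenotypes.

III-1 ∈ {Pp TT, Pp Tt}

P/I-1 un ·: PP|Pp
P/I-2 un ·: PP|Pp
P/II-1 un I-1×I-2: PP|Pp
P/II-2 aff ·: pp
P/II-3 un I-1×I-2: PP|Pp
P/III-1 un II-2×II-1: Pp
⇒ P over [I-1,I-2,II-1,II-2,II-3,III-1]: 13 consistent
T/I-1 un ·: TT|Tt
T/I-2 un ·: TT|Tt
T/II-1 un I-1×I-2: TT|Tt
T/II-2 un ·: TT|Tt
T/II-3 un I-1×I-2: TT|Tt
T/III-1 un II-2×II-1: TT|Tt
⇒ T over [I-1,I-2,II-1,II-2,II-3,III-1]: 45 consistent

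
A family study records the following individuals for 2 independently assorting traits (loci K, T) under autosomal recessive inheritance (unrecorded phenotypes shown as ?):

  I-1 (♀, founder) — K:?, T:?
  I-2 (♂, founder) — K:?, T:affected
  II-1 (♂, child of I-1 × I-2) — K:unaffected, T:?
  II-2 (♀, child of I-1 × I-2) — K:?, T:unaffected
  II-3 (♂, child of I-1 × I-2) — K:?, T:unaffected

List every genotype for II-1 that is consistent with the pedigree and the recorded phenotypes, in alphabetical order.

II-1 ∈ {KK Tt, KK tt, Kk Tt, Kk tt}

K/I-1 ? ·: KK|Kk|kk
K/I-2 ? ·: KK|Kk|kk
K/II-1 un I-1×I-2: KK|Kk
K/II-2 ? I-1×I-2: KK|Kk|kk
K/II-3 ? I-1×I-2: KK|Kk|kk
⇒ K over [I-1,I-2,II-1,II-2,II-3]: 45 consistent
T/I-1 ? ·: TT|Tt
T/I-2 aff ·: tt
T/II-1 ? I-1×I-2: Tt|tt
T/II-2 un I-1×I-2: Tt
T/II-3 un I-1×I-2: Tt
⇒ T over [I-1,I-2,II-1,II-2,II-3]: 3 consistent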